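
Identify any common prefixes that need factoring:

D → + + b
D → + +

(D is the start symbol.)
Left-factoring is needed when two productions for the same non-terminal
share a common prefix on the right-hand side.

Productions for D:
  D → + + b
  D → + +

Found common prefix '+ +' in productions for D

Answer: Yes, D has productions with common prefix '+ +'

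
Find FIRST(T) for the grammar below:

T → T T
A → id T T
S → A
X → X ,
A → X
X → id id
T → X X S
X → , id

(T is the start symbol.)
To compute FIRST(T), examine every production with T on the left-hand side, reading each right-hand side left to right until a non-nullable symbol is reached.

FIRST sets of the other non-terminals involved (by the same procedure, iterated to a fixed point):
  FIRST(X) = { ',', 'id' }

From T → T T:
  - T is the symbol being defined: contributes nothing new
    T is not nullable, so stop
From T → X X S:
  - X is a non-terminal: add FIRST(X) \ {ε} = { ',', 'id' }
    X is not nullable, so stop

Collecting: FIRST(T) = { ',', 'id' }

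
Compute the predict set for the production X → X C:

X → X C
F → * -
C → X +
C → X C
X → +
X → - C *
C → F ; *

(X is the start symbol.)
PREDICT(X → X C) = (FIRST(RHS) \ {ε}) ∪ (FOLLOW(X) if ε ∈ FIRST(RHS), i.e. RHS ⇒* ε)
FIRST(X) = { '+', '-' }
FIRST(X C) = { '+', '-' }
ε ∉ FIRST(X C), so FOLLOW(X) is not added.
PREDICT(X → X C) = { '+', '-' }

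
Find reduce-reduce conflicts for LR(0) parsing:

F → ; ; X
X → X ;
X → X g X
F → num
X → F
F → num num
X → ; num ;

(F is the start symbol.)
A reduce-reduce conflict occurs when an LR(0) state has two complete items [A → α .] and [B → β .] — both call for a reduction, and with no lookahead the parser cannot choose between them.

Augment with F' → F and build the canonical LR(0) collection (I0 = CLOSURE({[F' → . F]}), then GOTO on every symbol after a dot until no new states appear). It has 14 states:
  I0: { [F → . ; ; X], [F → . num num], [F → . num], [F' → . F] }  — shift
  I1: { [F → ; . ; X] }  — shift
  I2: { [F' → F .] }  — accept
  I3: { [F → num . num], [F → num .] }  — shift, reduce
  I4: { [F → num num .] }  — reduce
  I5: { [F → . ; ; X], [F → . num num], [F → . num], [F → ; ; . X], [X → . ; num ;], [X → . F], [X → . X ;], [X → . X g X] }  — shift
  I6: { [F → ; . ; X], [X → ; . num ;] }  — shift
  I7: { [X → F .] }  — reduce
  I8: { [F → ; ; X .], [X → X . ;], [X → X . g X] }  — shift, reduce
  I9: { [X → X ; .] }  — reduce
  I10: { [F → . ; ; X], [F → . num num], [F → . num], [X → . ; num ;], [X → . F], [X → . X ;], [X → . X g X], [X → X g . X] }  — shift
  I11: { [X → X . ;], [X → X . g X], [X → X g X .] }  — shift, reduce
  I12: { [X → ; num . ;] }  — shift
  I13: { [X → ; num ; .] }  — reduce

No state contains more than one complete item.

Answer: No reduce-reduce conflicts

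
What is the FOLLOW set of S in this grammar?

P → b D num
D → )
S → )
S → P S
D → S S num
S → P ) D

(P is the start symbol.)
To compute FOLLOW(S), find every occurrence of S on a right-hand side N → α S β: add FIRST(β) \ {ε}, and if β is empty or nullable also add FOLLOW(N). Iterate to a fixed point.

In S → P S: S is at the end; this adds FOLLOW(S) to itself — nothing new
In D → S S num: S is followed by S num, add FIRST(S num) \ {ε} = { ')', 'b' }
In D → S S num: S is followed by num, add FIRST(num) \ {ε} = { 'num' }

Taking the union: FOLLOW(S) = { ')', 'b', 'num' }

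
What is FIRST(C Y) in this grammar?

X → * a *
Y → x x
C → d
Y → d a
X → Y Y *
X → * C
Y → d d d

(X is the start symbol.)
FIRST sets of the non-terminals involved (from the grammar, by fixed-point iteration):
  FIRST(C) = { 'd' }

To compute FIRST(C Y), process the symbols left to right:
Symbol C is a non-terminal. Add FIRST(C) \ {ε} = { 'd' }
C is not nullable (ε ∉ FIRST(C)), so stop here.
FIRST(C Y) = { 'd' }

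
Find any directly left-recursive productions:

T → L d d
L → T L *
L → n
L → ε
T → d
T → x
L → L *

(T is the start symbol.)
Direct left recursion occurs when N → N α for some non-terminal N (the right-hand side begins with the left-hand side itself).

T → L d d: starts with L
L → T L *: starts with T
L → n: starts with n
L → ε: starts with ε
T → d: starts with d
T → x: starts with x
L → L *: LEFT RECURSIVE (starts with L)

The grammar has direct left recursion on: L.

Answer: Yes, L is left-recursive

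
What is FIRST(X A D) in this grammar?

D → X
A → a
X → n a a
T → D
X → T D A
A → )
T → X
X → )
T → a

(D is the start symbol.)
FIRST sets of the non-terminals involved (from the grammar, by fixed-point iteration):
  FIRST(X) = { ')', 'a', 'n' }

To compute FIRST(X A D), process the symbols left to right:
Symbol X is a non-terminal. Add FIRST(X) \ {ε} = { ')', 'a', 'n' }
X is not nullable (ε ∉ FIRST(X)), so stop here.
FIRST(X A D) = { ')', 'a', 'n' }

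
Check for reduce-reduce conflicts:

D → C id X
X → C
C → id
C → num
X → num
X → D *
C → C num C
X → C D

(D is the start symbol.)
Yes — I11: [C → num .] vs [X → num .]

Augment with D' → D and build the canonical LR(0) collection (I0 = CLOSURE({[D' → . D]}), then GOTO on every symbol after a dot until no new states appear). It has 16 states:
  I0: { [C → . C num C], [C → . id], [C → . num], [D → . C id X], [D' → . D] }  — shift
  I1: { [C → C . num C], [D → C . id X] }  — shift
  I2: { [D' → D .] }  — accept
  I3: { [C → id .] }  — reduce
  I4: { [C → num .] }  — reduce
  I5: { [C → . C num C], [C → . id], [C → . num], [D → . C id X], [D → C id . X], [X → . C D], [X → . C], [X → . D *], [X → . num] }  — shift
  I6: { [C → . C num C], [C → . id], [C → . num], [C → C num . C] }  — shift
  I7: { [C → C . num C], [C → C num C .] }  — shift, reduce
  I8: { [C → . C num C], [C → . id], [C → . num], [C → C . num C], [D → . C id X], [D → C . id X], [X → C . D], [X → C .] }  — shift, reduce
  I9: { [X → D . *] }  — shift
  I10: { [D → C id X .] }  — reduce
  I11: { [C → num .], [X → num .] }  — 2 reduces
  I12: { [X → D * .] }  — reduce
  I13: { [X → C D .] }  — reduce
  I14: { [C → . C num C], [C → . id], [C → . num], [C → id .], [D → . C id X], [D → C id . X], [X → . C D], [X → . C], [X → . D *], [X → . num] }  — shift, reduce
  I15: { [C → . C num C], [C → . id], [C → . num], [C → C num . C], [C → num .] }  — shift, reduce

I11 contains complete items [C → num .], [X → num .] — reduce-reduce conflict.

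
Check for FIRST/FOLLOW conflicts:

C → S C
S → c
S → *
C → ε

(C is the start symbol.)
Nullable non-terminals: C.
FIRST sets used below: FIRST(S) = { '*', 'c' }

C: nullable alternative(s) C → ε; FOLLOW(C) = { $ }
  C → S C: FIRST \ {ε} = { '*', 'c' } — disjoint from FOLLOW(C)
  C → ε: FIRST \ {ε} = { } — this is the only nullable alternative, skip

S has no nullable alternative, so no FIRST/FOLLOW check is needed there.

No FIRST/FOLLOW conflicts found.

Answer: No FIRST/FOLLOW conflicts.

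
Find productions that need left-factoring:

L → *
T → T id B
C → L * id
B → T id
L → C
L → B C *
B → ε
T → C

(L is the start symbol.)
No, left-factoring is not needed

Left-factoring is needed when two productions for the same non-terminal
share a common prefix on the right-hand side.

Productions for L:
  L → *
  L → C
  L → B C *
Productions for T:
  T → T id B
  T → C
Productions for B:
  B → T id
  B → ε

No common prefixes found.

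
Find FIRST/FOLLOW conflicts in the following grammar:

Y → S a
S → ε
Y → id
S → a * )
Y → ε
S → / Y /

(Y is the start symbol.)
A FIRST/FOLLOW conflict occurs when a non-terminal N has a nullable alternative N → β (β ⇒* ε) and another alternative N → α with FIRST(α) ∩ FOLLOW(N) ≠ ∅: on such a lookahead the parser cannot decide between expanding α and letting N vanish via β.

Nullable non-terminals: S, Y.
FIRST sets used below: FIRST(S) = { '/', 'a', ε }

S: nullable alternative(s) S → ε; FOLLOW(S) = { 'a' }
  S → ε: FIRST \ {ε} = { } — this is the only nullable alternative, skip
  S → a * ): FIRST \ {ε} = { 'a' } — overlaps FOLLOW(S) on { 'a' }: CONFLICT
  S → / Y /: FIRST \ {ε} = { '/' } — disjoint from FOLLOW(S)

Y: nullable alternative(s) Y → ε; FOLLOW(Y) = { $, '/' }
  Y → S a: FIRST \ {ε} = { '/', 'a' } — overlaps FOLLOW(Y) on { '/' }: CONFLICT
  Y → id: FIRST \ {ε} = { 'id' } — disjoint from FOLLOW(Y)
  Y → ε: FIRST \ {ε} = { } — this is the only nullable alternative, skip

So the grammar has 2 FIRST/FOLLOW conflicts (marked CONFLICT above).

Answer: Yes. Y → S a with FOLLOW(Y) on { '/' }; S → a '*' ')' with FOLLOW(S) on { 'a' }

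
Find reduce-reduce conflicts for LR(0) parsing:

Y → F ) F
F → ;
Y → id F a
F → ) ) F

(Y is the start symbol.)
No reduce-reduce conflicts

A reduce-reduce conflict occurs when an LR(0) state has two complete items [A → α .] and [B → β .] — both call for a reduction, and with no lookahead the parser cannot choose between them.

Augment with Y' → Y and build the canonical LR(0) collection (I0 = CLOSURE({[Y' → . Y]}), then GOTO on every symbol after a dot until no new states appear). It has 12 states:
  I0: { [F → . ) ) F], [F → . ;], [Y → . F ) F], [Y → . id F a], [Y' → . Y] }  — shift
  I1: { [F → ) . ) F] }  — shift
  I2: { [F → ; .] }  — reduce
  I3: { [Y → F . ) F] }  — shift
  I4: { [Y' → Y .] }  — accept
  I5: { [F → . ) ) F], [F → . ;], [Y → id . F a] }  — shift
  I6: { [Y → id F . a] }  — shift
  I7: { [Y → id F a .] }  — reduce
  I8: { [F → . ) ) F], [F → . ;], [Y → F ) . F] }  — shift
  I9: { [Y → F ) F .] }  — reduce
  I10: { [F → ) ) . F], [F → . ) ) F], [F → . ;] }  — shift
  I11: { [F → ) ) F .] }  — reduce

No state contains more than one complete item.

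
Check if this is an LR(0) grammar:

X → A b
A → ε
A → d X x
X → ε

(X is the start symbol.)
No. Shift-reduce conflict between [A → .] and [A → . d X x]

A grammar is LR(0) if no state in the canonical LR(0) collection has:
  - both a shift item (dot before a terminal) and a complete item (shift-reduce conflict), or
  - two or more complete items (reduce-reduce conflict; the accept item [X' → X .] counts as a complete item here).

Augment with X' → X and build the canonical LR(0) collection (I0 = CLOSURE({[X' → . X]}), then GOTO on every symbol after a dot until no new states appear). It has 7 states:
  I0: { [A → . d X x], [A → .], [X → . A b], [X → .], [X' → . X] }  — shift, 2 reduces
  I1: { [X → A . b] }  — shift
  I2: { [X' → X .] }  — accept
  I3: { [A → . d X x], [A → .], [A → d . X x], [X → . A b], [X → .] }  — shift, 2 reduces
  I4: { [A → d X . x] }  — shift
  I5: { [A → d X x .] }  — reduce
  I6: { [X → A b .] }  — reduce

Conflict in state I0:
  Shift-reduce conflict between [A → .] and [A → . d X x]
So the grammar is NOT LR(0).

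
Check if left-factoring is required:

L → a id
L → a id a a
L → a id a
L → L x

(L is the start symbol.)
Left-factoring is needed when two productions for the same non-terminal
share a common prefix on the right-hand side.

Productions for L:
  L → a id
  L → a id a a
  L → a id a
  L → L x

Found common prefix 'a id' in productions for L

Answer: Yes, L has productions with common prefix 'a id'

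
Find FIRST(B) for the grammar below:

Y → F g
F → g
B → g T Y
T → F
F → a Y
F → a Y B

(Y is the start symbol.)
From B → g T Y:
  - g is a terminal: add 'g' and stop

Collecting: FIRST(B) = { 'g' }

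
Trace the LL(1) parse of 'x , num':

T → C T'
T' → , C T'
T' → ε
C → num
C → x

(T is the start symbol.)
LL(1) parsing maintains a stack (initially the start symbol over $) and the input. At each step: if the stack top is a terminal, match it against the current input token; if it is a non-terminal N, replace it with the RHS of M[N, lookahead] (the unique production whose predict set contains the lookahead).

Stack is shown with the top on the left.

Stack     Input      Action
---------------------------
T $       x , num $  output T → C T'
C T' $    x , num $  output C → x
x T' $    x , num $  match 'x'
T' $      , num $    output T' → , C T'
, C T' $  , num $    match ','
C T' $    num $      output C → num
num T' $  num $      match 'num'
T' $      $          output T' → ε
$         $          accept

The string is accepted.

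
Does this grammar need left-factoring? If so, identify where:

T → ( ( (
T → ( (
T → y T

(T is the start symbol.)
Yes, T has productions with common prefix '( ('

Left-factoring is needed when two productions for the same non-terminal
share a common prefix on the right-hand side.

Productions for T:
  T → ( ( (
  T → ( (
  T → y T

Found common prefix '( (' in productions for T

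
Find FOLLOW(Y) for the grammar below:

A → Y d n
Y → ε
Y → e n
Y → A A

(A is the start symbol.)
In A → Y d n: Y is followed by d n, add FIRST(d n) \ {ε} = { 'd' }

Taking the union: FOLLOW(Y) = { 'd' }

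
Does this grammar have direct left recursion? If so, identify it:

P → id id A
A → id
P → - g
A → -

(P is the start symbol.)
No direct left recursion

P → id id A: starts with id
A → id: starts with id
P → - g: starts with '-'
A → -: starts with '-'

No direct left recursion found.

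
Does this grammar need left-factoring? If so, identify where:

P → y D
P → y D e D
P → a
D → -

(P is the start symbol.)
Yes, P has productions with common prefix 'y D'

Left-factoring is needed when two productions for the same non-terminal
share a common prefix on the right-hand side.

Productions for P:
  P → y D
  P → y D e D
  P → a

Found common prefix 'y D' in productions for P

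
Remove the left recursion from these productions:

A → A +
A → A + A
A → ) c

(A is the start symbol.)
A → ) c A'
A' → + A'
A' → + A A'
A' → ε

A is directly left-recursive. The standard transformation for
  A → A α₁ | ... | A α_m | β₁ | ... | β_n
is
  A  → β₁ A' | ... | β_n A'
  A' → α₁ A' | ... | α_m A' | ε

A → ) c becomes A → ) c A'
A → A + becomes A' → + A'
A → A + A becomes A' → + A A'
Add A' → ε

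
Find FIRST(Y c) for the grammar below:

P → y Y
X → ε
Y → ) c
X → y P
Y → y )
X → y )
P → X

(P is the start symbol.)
{ ')', 'y' }

FIRST sets of the non-terminals involved (from the grammar, by fixed-point iteration):
  FIRST(Y) = { ')', 'y' }

To compute FIRST(Y c), process the symbols left to right:
Symbol Y is a non-terminal. Add FIRST(Y) \ {ε} = { ')', 'y' }
Y is not nullable (ε ∉ FIRST(Y)), so stop here.
FIRST(Y c) = { ')', 'y' }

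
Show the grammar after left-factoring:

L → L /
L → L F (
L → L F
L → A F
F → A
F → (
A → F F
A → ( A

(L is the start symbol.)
L → L L'
L' → /
L' → F L''
L'' → (
L'' → ε
L → A F
F → A
F → (
A → F F
A → ( A

Left-factoring transforms A → αβ₁ | αβ₂ into A → αA' and A' → β₁ | β₂
(α is the longest common prefix among the alternatives). Repeat until
no nonterminal has two alternatives with a common prefix.

Round 1: L has alternatives sharing prefix 'L'. Introduce L': L → L L'
  Add: L' → /
  Add: L' → F (
  Add: L' → F

Round 2: L' has alternatives sharing prefix 'F'. Introduce L'': L' → F L''
  Add: L'' → (
  Add: L'' → ε

No remaining common prefixes — done.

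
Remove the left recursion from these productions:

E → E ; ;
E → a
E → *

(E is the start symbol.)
E → a E'
E → * E'
E' → ; ; E'
E' → ε

E is directly left-recursive. The standard transformation for
  A → A α₁ | ... | A α_m | β₁ | ... | β_n
is
  A  → β₁ A' | ... | β_n A'
  A' → α₁ A' | ... | α_m A' | ε

E → a becomes E → a E'
E → * becomes E → * E'
E → E ; ; becomes E' → ; ; E'
Add E' → ε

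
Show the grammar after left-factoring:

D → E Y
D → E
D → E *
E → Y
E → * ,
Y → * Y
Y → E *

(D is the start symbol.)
D → E D'
D' → Y
D' → ε
D' → *
E → Y
E → * ,
Y → * Y
Y → E *

Left-factoring transforms A → αβ₁ | αβ₂ into A → αA' and A' → β₁ | β₂
(α is the longest common prefix among the alternatives). Repeat until
no nonterminal has two alternatives with a common prefix.

Round 1: D has alternatives sharing prefix 'E'. Introduce D': D → E D'
  Add: D' → Y
  Add: D' → ε
  Add: D' → *

No remaining common prefixes — done.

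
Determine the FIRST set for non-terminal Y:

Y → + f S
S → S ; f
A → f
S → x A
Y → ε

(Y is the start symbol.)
{ '+', ε }

From Y → + f S:
  - '+' is a terminal: add '+' and stop
From Y → ε:
  - ε-production, so ε ∈ FIRST(Y)

Collecting: FIRST(Y) = { '+', ε }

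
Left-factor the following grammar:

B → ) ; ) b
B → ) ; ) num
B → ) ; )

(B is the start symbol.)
Left-factoring transforms A → αβ₁ | αβ₂ into A → αA' and A' → β₁ | β₂
(α is the longest common prefix among the alternatives). Repeat until
no nonterminal has two alternatives with a common prefix.

Round 1: B has alternatives sharing prefix ') ; )'. Introduce B': B → ) ; ) B'
  Add: B' → b
  Add: B' → num
  Add: B' → ε

No remaining common prefixes — done.

Resulting grammar:
B → ) ; ) B'
B' → b
B' → num
B' → ε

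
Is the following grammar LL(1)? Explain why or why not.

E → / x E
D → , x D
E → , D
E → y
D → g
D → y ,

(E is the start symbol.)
Yes, the grammar is LL(1).

A grammar is LL(1) if for each non-terminal N with multiple productions, the predict sets of those productions are pairwise disjoint, where PREDICT(N → α) = (FIRST(α) \ {ε}) ∪ (FOLLOW(N) if α ⇒* ε).

For E:
  PREDICT(E → '/' x E) = { '/' }
  PREDICT(E → ',' D) = { ',' }
  PREDICT(E → y) = { 'y' }
For D:
  PREDICT(D → ',' x D) = { ',' }
  PREDICT(D → g) = { 'g' }
  PREDICT(D → y ',') = { 'y' }

All predict sets are disjoint. The grammar IS LL(1).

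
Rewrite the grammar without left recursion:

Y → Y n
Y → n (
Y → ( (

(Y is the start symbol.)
Y → n ( Y'
Y → ( ( Y'
Y' → n Y'
Y' → ε

Y is directly left-recursive. The standard transformation for
  A → A α₁ | ... | A α_m | β₁ | ... | β_n
is
  A  → β₁ A' | ... | β_n A'
  A' → α₁ A' | ... | α_m A' | ε

Y → n ( becomes Y → n ( Y'
Y → ( ( becomes Y → ( ( Y'
Y → Y n becomes Y' → n Y'
Add Y' → ε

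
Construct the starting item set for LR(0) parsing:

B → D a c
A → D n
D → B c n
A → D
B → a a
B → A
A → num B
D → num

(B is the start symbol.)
{ [A → . D n], [A → . D], [A → . num B], [B → . A], [B → . D a c], [B → . a a], [B' → . B], [D → . B c n], [D → . num] }

First, augment the grammar with B' → B
I₀ = CLOSURE({ [B' → . B] }):
  [B' → . B] has the dot before B: add [B → . D a c], [B → . a a], [B → . A]
  [B → . D a c] has the dot before D: add [D → . B c n], [D → . num]
  [B → . A] has the dot before A: add [A → . D n], [A → . D], [A → . num B]
No further items can be added.

I₀ = { [A → . D n], [A → . D], [A → . num B], [B → . A], [B → . D a c], [B → . a a], [B' → . B], [D → . B c n], [D → . num] }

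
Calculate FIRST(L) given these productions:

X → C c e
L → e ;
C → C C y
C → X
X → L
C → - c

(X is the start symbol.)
From L → e ;:
  - e is a terminal: add 'e' and stop

Collecting: FIRST(L) = { 'e' }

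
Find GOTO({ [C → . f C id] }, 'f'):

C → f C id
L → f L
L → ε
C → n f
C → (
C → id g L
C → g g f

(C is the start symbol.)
{ [C → . (], [C → . f C id], [C → . g g f], [C → . id g L], [C → . n f], [C → f . C id] }

GOTO(I, 'f') = CLOSURE({ [A → αX.β] : [A → α.Xβ] ∈ I, X = 'f' })

Items with dot before 'f', with the dot advanced:
  [C → . f C id] → [C → f . C id]
Closure of the advanced items:
  [C → f . C id] has the dot before C: add [C → . f C id], [C → . n f], [C → . (], [C → . id g L], [C → . g g f]

GOTO = { [C → . (], [C → . f C id], [C → . g g f], [C → . id g L], [C → . n f], [C → f . C id] }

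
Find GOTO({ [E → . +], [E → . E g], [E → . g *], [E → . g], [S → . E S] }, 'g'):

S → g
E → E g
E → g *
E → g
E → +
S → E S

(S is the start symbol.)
GOTO(I, 'g') = CLOSURE({ [A → αX.β] : [A → α.Xβ] ∈ I, X = 'g' })

Items with dot before 'g', with the dot advanced:
  [E → . g] → [E → g .]
  [E → . g *] → [E → g . *]
Closure adds nothing (no advanced item has the dot before a non-terminal).

GOTO = { [E → g . *], [E → g .] }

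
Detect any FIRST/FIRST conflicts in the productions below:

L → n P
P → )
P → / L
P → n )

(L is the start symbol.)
No FIRST/FIRST conflicts.

A FIRST/FIRST conflict occurs when two productions N → α and N → β for the same non-terminal have FIRST(α) ∩ FIRST(β) ≠ ∅ (with ε ∈ FIRST of a nullable right-hand side, so two nullable alternatives also conflict).

Productions for P:
  P → ): FIRST = { ')' }
  P → / L: FIRST = { '/' }
  P → n ): FIRST = { 'n' }
L has only one production, so no FIRST/FIRST conflict is possible there.

All alternatives of each non-terminal have pairwise disjoint FIRST sets.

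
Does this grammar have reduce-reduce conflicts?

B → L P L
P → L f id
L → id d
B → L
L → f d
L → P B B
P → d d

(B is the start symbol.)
Yes — I16: [B → L .] vs [B → L P L .]

A reduce-reduce conflict occurs when an LR(0) state has two complete items [A → α .] and [B → β .] — both call for a reduction, and with no lookahead the parser cannot choose between them.

Augment with B' → B and build the canonical LR(0) collection (I0 = CLOSURE({[B' → . B]}), then GOTO on every symbol after a dot until no new states appear). It has 18 states:
  I0: { [B → . L P L], [B → . L], [B' → . B], [L → . P B B], [L → . f d], [L → . id d], [P → . L f id], [P → . d d] }  — shift
  I1: { [B' → B .] }  — accept
  I2: { [B → L . P L], [B → L .], [L → . P B B], [L → . f d], [L → . id d], [P → . L f id], [P → . d d], [P → L . f id] }  — shift, reduce
  I3: { [B → . L P L], [B → . L], [L → . P B B], [L → . f d], [L → . id d], [L → P . B B], [P → . L f id], [P → . d d] }  — shift
  I4: { [P → d . d] }  — shift
  I5: { [L → f . d] }  — shift
  I6: { [L → id . d] }  — shift
  I7: { [L → id d .] }  — reduce
  I8: { [L → f d .] }  — reduce
  I9: { [P → d d .] }  — reduce
  I10: { [B → . L P L], [B → . L], [L → . P B B], [L → . f d], [L → . id d], [L → P B . B], [P → . L f id], [P → . d d] }  — shift
  I11: { [L → P B B .] }  — reduce
  I12: { [P → L . f id] }  — shift
  I13: { [B → . L P L], [B → . L], [B → L P . L], [L → . P B B], [L → . f d], [L → . id d], [L → P . B B], [P → . L f id], [P → . d d] }  — shift
  I14: { [L → f . d], [P → L f . id] }  — shift
  I15: { [P → L f id .] }  — reduce
  I16: { [B → L . P L], [B → L .], [B → L P L .], [L → . P B B], [L → . f d], [L → . id d], [P → . L f id], [P → . d d], [P → L . f id] }  — shift, 2 reduces
  I17: { [P → L f . id] }  — shift

I16 contains complete items [B → L .], [B → L P L .] — reduce-reduce conflict.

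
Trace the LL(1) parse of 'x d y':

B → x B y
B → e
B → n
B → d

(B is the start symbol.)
Stack is shown with the top on the left.

Stack    Input    Action
------------------------
B $      x d y $  output B → x B y
x B y $  x d y $  match 'x'
B y $    d y $    output B → d
d y $    d y $    match 'd'
y $      y $      match 'y'
$        $        accept

The string is accepted.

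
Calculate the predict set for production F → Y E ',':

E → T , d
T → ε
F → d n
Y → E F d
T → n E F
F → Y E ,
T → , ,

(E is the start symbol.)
{ ',', 'n' }

PREDICT(F → Y E ',') = (FIRST(RHS) \ {ε}) ∪ (FOLLOW(F) if ε ∈ FIRST(RHS), i.e. RHS ⇒* ε)
FIRST(Y) = { ',', 'n' }
FIRST(Y E ',') = { ',', 'n' }
ε ∉ FIRST(Y E ','), so FOLLOW(F) is not added.
PREDICT(F → Y E ',') = { ',', 'n' }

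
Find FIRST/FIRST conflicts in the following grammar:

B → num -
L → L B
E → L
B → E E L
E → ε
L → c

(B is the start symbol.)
Yes. L → L B / L → c on { 'c' }

A FIRST/FIRST conflict occurs when two productions N → α and N → β for the same non-terminal have FIRST(α) ∩ FIRST(β) ≠ ∅ (with ε ∈ FIRST of a nullable right-hand side, so two nullable alternatives also conflict).

FIRST sets of the non-terminals at (or reachable through a nullable prefix from) the front of some alternative:
  FIRST(E) = { 'c', ε }
  FIRST(L) = { 'c' }

Productions for B:
  B → num -: FIRST = { 'num' }
  B → E E L: FIRST = { 'c' }
Productions for L:
  L → L B: FIRST = { 'c' }
  L → c: FIRST = { 'c' }
Productions for E:
  E → L: FIRST = { 'c' }
  E → ε: FIRST = { ε }

Conflict for L: L → L B and L → c
  Overlap: { 'c' }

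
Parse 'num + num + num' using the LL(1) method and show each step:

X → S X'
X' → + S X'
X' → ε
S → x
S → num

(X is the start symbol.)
LL(1) parsing maintains a stack (initially the start symbol over $) and the input. At each step: if the stack top is a terminal, match it against the current input token; if it is a non-terminal N, replace it with the RHS of M[N, lookahead] (the unique production whose predict set contains the lookahead).

Stack is shown with the top on the left.

Stack     Input              Action
-----------------------------------
X $       num + num + num $  output X → S X'
S X' $    num + num + num $  output S → num
num X' $  num + num + num $  match 'num'
X' $      + num + num $      output X' → + S X'
+ S X' $  + num + num $      match '+'
S X' $    num + num $        output S → num
num X' $  num + num $        match 'num'
X' $      + num $            output X' → + S X'
+ S X' $  + num $            match '+'
S X' $    num $              output S → num
num X' $  num $              match 'num'
X' $      $                  output X' → ε
$         $                  accept

The string is accepted.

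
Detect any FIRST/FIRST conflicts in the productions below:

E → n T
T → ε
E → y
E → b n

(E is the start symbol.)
No FIRST/FIRST conflicts.

Productions for E:
  E → n T: FIRST = { 'n' }
  E → y: FIRST = { 'y' }
  E → b n: FIRST = { 'b' }
T has only one production, so no FIRST/FIRST conflict is possible there.

All alternatives of each non-terminal have pairwise disjoint FIRST sets.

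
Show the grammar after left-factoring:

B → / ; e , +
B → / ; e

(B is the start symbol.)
Left-factoring transforms A → αβ₁ | αβ₂ into A → αA' and A' → β₁ | β₂
(α is the longest common prefix among the alternatives). Repeat until
no nonterminal has two alternatives with a common prefix.

Round 1: B has alternatives sharing prefix '/ ; e'. Introduce B': B → / ; e B'
  Add: B' → , +
  Add: B' → ε

No remaining common prefixes — done.

Resulting grammar:
B → / ; e B'
B' → , +
B' → ε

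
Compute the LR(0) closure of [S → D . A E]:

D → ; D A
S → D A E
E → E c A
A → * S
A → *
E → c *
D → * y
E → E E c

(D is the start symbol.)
To compute CLOSURE, for each item [A → α.Bβ] where B is a non-terminal, add [B → .γ] for all productions B → γ; repeat for the newly added items until nothing changes.

Start with: [S → D . A E]
  [S → D . A E] has the dot before A: add [A → . * S], [A → . *]
No further items can be added.

CLOSURE = { [A → . * S], [A → . *], [S → D . A E] }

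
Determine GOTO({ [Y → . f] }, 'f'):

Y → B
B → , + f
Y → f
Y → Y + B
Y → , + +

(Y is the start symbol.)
GOTO(I, 'f') = CLOSURE({ [A → αX.β] : [A → α.Xβ] ∈ I, X = 'f' })

Items with dot before 'f', with the dot advanced:
  [Y → . f] → [Y → f .]
Closure adds nothing (no advanced item has the dot before a non-terminal).

GOTO = { [Y → f .] }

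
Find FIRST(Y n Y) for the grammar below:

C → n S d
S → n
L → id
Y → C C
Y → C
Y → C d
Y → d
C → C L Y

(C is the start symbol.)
{ 'd', 'n' }

FIRST sets of the non-terminals involved (from the grammar, by fixed-point iteration):
  FIRST(Y) = { 'd', 'n' }

To compute FIRST(Y n Y), process the symbols left to right:
Symbol Y is a non-terminal. Add FIRST(Y) \ {ε} = { 'd', 'n' }
Y is not nullable (ε ∉ FIRST(Y)), so stop here.
FIRST(Y n Y) = { 'd', 'n' }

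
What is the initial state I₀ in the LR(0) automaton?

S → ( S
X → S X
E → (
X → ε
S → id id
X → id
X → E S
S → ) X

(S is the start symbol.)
{ [S → . ( S], [S → . ) X], [S → . id id], [S' → . S] }

First, augment the grammar with S' → S
I₀ = CLOSURE({ [S' → . S] }):
  [S' → . S] has the dot before S: add [S → . ( S], [S → . id id], [S → . ) X]
No further items can be added.

I₀ = { [S → . ( S], [S → . ) X], [S → . id id], [S' → . S] }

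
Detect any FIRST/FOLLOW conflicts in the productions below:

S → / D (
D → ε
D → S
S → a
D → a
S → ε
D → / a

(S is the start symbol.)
A FIRST/FOLLOW conflict occurs when a non-terminal N has a nullable alternative N → β (β ⇒* ε) and another alternative N → α with FIRST(α) ∩ FOLLOW(N) ≠ ∅: on such a lookahead the parser cannot decide between expanding α and letting N vanish via β.

Nullable non-terminals: D, S.
FIRST sets used below: FIRST(S) = { '/', 'a', ε }

D: nullable alternative(s) D → ε, D → S; FOLLOW(D) = { '(' }
  D → ε: FIRST \ {ε} = { } — disjoint from FOLLOW(D)
  D → S: FIRST \ {ε} = { '/', 'a' } — disjoint from FOLLOW(D)
  D → a: FIRST \ {ε} = { 'a' } — disjoint from FOLLOW(D)
  D → / a: FIRST \ {ε} = { '/' } — disjoint from FOLLOW(D)

S: nullable alternative(s) S → ε; FOLLOW(S) = { $, '(' }
  S → / D (: FIRST \ {ε} = { '/' } — disjoint from FOLLOW(S)
  S → a: FIRST \ {ε} = { 'a' } — disjoint from FOLLOW(S)
  S → ε: FIRST \ {ε} = { } — this is the only nullable alternative, skip

No FIRST/FOLLOW conflicts found.

Answer: No FIRST/FOLLOW conflicts.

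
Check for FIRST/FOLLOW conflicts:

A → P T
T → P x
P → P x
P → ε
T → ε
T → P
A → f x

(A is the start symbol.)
Yes. P → P x with FOLLOW(P) on { 'x' }

Nullable non-terminals: A, P, T.
FIRST sets used below: FIRST(P) = { 'x', ε }, FIRST(T) = { 'x', ε }

A: nullable alternative(s) A → P T; FOLLOW(A) = { $ }
  A → P T: FIRST \ {ε} = { 'x' } — this is the only nullable alternative, skip
  A → f x: FIRST \ {ε} = { 'f' } — disjoint from FOLLOW(A)

P: nullable alternative(s) P → ε; FOLLOW(P) = { $, 'x' }
  P → P x: FIRST \ {ε} = { 'x' } — overlaps FOLLOW(P) on { 'x' }: CONFLICT
  P → ε: FIRST \ {ε} = { } — this is the only nullable alternative, skip

T: nullable alternative(s) T → ε, T → P; FOLLOW(T) = { $ }
  T → P x: FIRST \ {ε} = { 'x' } — disjoint from FOLLOW(T)
  T → ε: FIRST \ {ε} = { } — disjoint from FOLLOW(T)
  T → P: FIRST \ {ε} = { 'x' } — disjoint from FOLLOW(T)

So the grammar has 1 FIRST/FOLLOW conflict (marked CONFLICT above).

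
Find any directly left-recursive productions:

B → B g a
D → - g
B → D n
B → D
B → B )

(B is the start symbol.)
Yes, B is left-recursive

B → B g a: LEFT RECURSIVE (starts with B)
D → - g: starts with '-'
B → D n: starts with D
B → D: starts with D
B → B ): LEFT RECURSIVE (starts with B)

The grammar has direct left recursion on: B.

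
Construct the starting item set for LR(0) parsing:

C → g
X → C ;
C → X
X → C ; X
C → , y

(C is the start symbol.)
{ [C → . , y], [C → . X], [C → . g], [C' → . C], [X → . C ; X], [X → . C ;] }

First, augment the grammar with C' → C
I₀ = CLOSURE({ [C' → . C] }):
  [C' → . C] has the dot before C: add [C → . g], [C → . X], [C → . , y]
  [C → . X] has the dot before X: add [X → . C ;], [X → . C ; X]
No further items can be added.

I₀ = { [C → . , y], [C → . X], [C → . g], [C' → . C], [X → . C ; X], [X → . C ;] }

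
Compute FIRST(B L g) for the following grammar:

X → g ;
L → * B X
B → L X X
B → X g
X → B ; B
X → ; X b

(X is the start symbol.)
FIRST sets of the non-terminals involved (from the grammar, by fixed-point iteration):
  FIRST(B) = { '*', ';', 'g' }

To compute FIRST(B L g), process the symbols left to right:
Symbol B is a non-terminal. Add FIRST(B) \ {ε} = { '*', ';', 'g' }
B is not nullable (ε ∉ FIRST(B)), so stop here.
FIRST(B L g) = { '*', ';', 'g' }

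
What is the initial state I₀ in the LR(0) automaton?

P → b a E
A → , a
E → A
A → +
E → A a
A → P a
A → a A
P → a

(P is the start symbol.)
{ [P → . a], [P → . b a E], [P' → . P] }

First, augment the grammar with P' → P
I₀ = CLOSURE({ [P' → . P] }):
  [P' → . P] has the dot before P: add [P → . b a E], [P → . a]
No further items can be added.

I₀ = { [P → . a], [P → . b a E], [P' → . P] }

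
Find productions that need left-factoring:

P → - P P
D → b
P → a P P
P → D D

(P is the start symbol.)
Left-factoring is needed when two productions for the same non-terminal
share a common prefix on the right-hand side.

Productions for P:
  P → - P P
  P → a P P
  P → D D

No common prefixes found.

Answer: No, left-factoring is not needed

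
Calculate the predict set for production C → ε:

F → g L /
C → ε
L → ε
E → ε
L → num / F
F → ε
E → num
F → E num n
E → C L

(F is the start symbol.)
{ 'num' }

PREDICT(C → ε) = (FIRST(RHS) \ {ε}) ∪ (FOLLOW(C) if ε ∈ FIRST(RHS), i.e. RHS ⇒* ε)
The right-hand side is ε (FIRST(ε) = { ε }), so the predict set is FOLLOW(C) = { 'num' }
PREDICT(C → ε) = { 'num' }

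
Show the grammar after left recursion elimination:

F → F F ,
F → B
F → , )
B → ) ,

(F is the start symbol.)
F is directly left-recursive. The standard transformation for
  A → A α₁ | ... | A α_m | β₁ | ... | β_n
is
  A  → β₁ A' | ... | β_n A'
  A' → α₁ A' | ... | α_m A' | ε

F → B becomes F → B F'
F → , ) becomes F → , ) F'
F → F F , becomes F' → F , F'
Add F' → ε

Productions for other non-terminals are unchanged:
  B → ) ,

Resulting grammar:
F → B F'
F → , ) F'
F' → F , F'
F' → ε
B → ) ,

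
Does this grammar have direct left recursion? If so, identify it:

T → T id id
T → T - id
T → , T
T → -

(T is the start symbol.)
T → T id id: LEFT RECURSIVE (starts with T)
T → T - id: LEFT RECURSIVE (starts with T)
T → , T: starts with ','
T → -: starts with '-'

The grammar has direct left recursion on: T.

Answer: Yes, T is left-recursive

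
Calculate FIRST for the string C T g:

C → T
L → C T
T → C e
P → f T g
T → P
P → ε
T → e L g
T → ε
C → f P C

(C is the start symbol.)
FIRST sets of the non-terminals involved (from the grammar, by fixed-point iteration):
  FIRST(C) = { 'e', 'f', ε }
  FIRST(T) = { 'e', 'f', ε }

To compute FIRST(C T g), process the symbols left to right:
Symbol C is a non-terminal. Add FIRST(C) \ {ε} = { 'e', 'f' }
C is nullable (ε ∈ FIRST(C)), continue to the next symbol.
Symbol T is a non-terminal. Add FIRST(T) \ {ε} = { 'e', 'f' }
T is nullable (ε ∈ FIRST(T)), continue to the next symbol.
Symbol g is a terminal. Add 'g' and stop.
FIRST(C T g) = { 'e', 'f', 'g' }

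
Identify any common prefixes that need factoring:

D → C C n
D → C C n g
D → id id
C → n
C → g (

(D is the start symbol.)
Left-factoring is needed when two productions for the same non-terminal
share a common prefix on the right-hand side.

Productions for D:
  D → C C n
  D → C C n g
  D → id id
Productions for C:
  C → n
  C → g (

Found common prefix 'C C n' in productions for D

Answer: Yes, D has productions with common prefix 'C C n'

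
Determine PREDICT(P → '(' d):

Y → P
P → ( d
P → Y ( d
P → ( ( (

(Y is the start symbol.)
{ '(' }

PREDICT(P → '(' d) = (FIRST(RHS) \ {ε}) ∪ (FOLLOW(P) if ε ∈ FIRST(RHS), i.e. RHS ⇒* ε)
FIRST('(' d) = { '(' }
ε ∉ FIRST('(' d), so FOLLOW(P) is not added.
PREDICT(P → '(' d) = { '(' }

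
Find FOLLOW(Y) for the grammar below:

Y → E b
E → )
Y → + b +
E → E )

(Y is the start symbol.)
Y is the start symbol, so $ ∈ FOLLOW(Y).
Y does not occur on any right-hand side.

Taking the union: FOLLOW(Y) = { $ }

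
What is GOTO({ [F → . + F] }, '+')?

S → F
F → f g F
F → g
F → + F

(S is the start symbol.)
GOTO(I, '+') = CLOSURE({ [A → αX.β] : [A → α.Xβ] ∈ I, X = '+' })

Items with dot before '+', with the dot advanced:
  [F → . + F] → [F → + . F]
Closure of the advanced items:
  [F → + . F] has the dot before F: add [F → . f g F], [F → . g], [F → . + F]

GOTO = { [F → + . F], [F → . + F], [F → . f g F], [F → . g] }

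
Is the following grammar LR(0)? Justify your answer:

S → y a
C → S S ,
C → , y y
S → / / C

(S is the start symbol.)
Yes, the grammar is LR(0)

A grammar is LR(0) if no state in the canonical LR(0) collection has:
  - both a shift item (dot before a terminal) and a complete item (shift-reduce conflict), or
  - two or more complete items (reduce-reduce conflict; the accept item [S' → S .] counts as a complete item here).

Augment with S' → S and build the canonical LR(0) collection (I0 = CLOSURE({[S' → . S]}), then GOTO on every symbol after a dot until no new states appear). It has 13 states:
  I0: { [S → . / / C], [S → . y a], [S' → . S] }  — shift
  I1: { [S → / . / C] }  — shift
  I2: { [S' → S .] }  — accept
  I3: { [S → y . a] }  — shift
  I4: { [S → y a .] }  — reduce
  I5: { [C → . , y y], [C → . S S ,], [S → . / / C], [S → . y a], [S → / / . C] }  — shift
  I6: { [C → , . y y] }  — shift
  I7: { [S → / / C .] }  — reduce
  I8: { [C → S . S ,], [S → . / / C], [S → . y a] }  — shift
  I9: { [C → S S . ,] }  — shift
  I10: { [C → S S , .] }  — reduce
  I11: { [C → , y . y] }  — shift
  I12: { [C → , y y .] }  — reduce

Every state is either a pure shift/goto state or contains exactly one complete item and nothing to shift — no conflicts. The grammar is LR(0).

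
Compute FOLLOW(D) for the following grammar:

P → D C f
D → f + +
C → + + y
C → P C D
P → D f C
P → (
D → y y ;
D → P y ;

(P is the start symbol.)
{ $, '(', '+', 'f', 'y' }

In P → D C f: D is followed by C f, add FIRST(C f) \ {ε} = { '(', '+', 'f', 'y' }
In C → P C D: D is at the end, add FOLLOW(C)
In P → D f C: D is followed by f C, add FIRST(f C) \ {ε} = { 'f' }

The FOLLOW sets referred to above (computed the same way, to a fixed point):
  FOLLOW(C) = { $, '(', '+', 'f', 'y' }

Taking the union: FOLLOW(D) = { $, '(', '+', 'f', 'y' }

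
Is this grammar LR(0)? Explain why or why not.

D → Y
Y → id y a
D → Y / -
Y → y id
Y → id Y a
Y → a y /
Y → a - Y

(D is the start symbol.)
No. Shift-reduce conflict between [D → Y .] and [D → Y . / -]

Augment with D' → D and build the canonical LR(0) collection (I0 = CLOSURE({[D' → . D]}), then GOTO on every symbol after a dot until no new states appear). It has 17 states:
  I0: { [D → . Y / -], [D → . Y], [D' → . D], [Y → . a - Y], [Y → . a y /], [Y → . id Y a], [Y → . id y a], [Y → . y id] }  — shift
  I1: { [D' → D .] }  — accept
  I2: { [D → Y . / -], [D → Y .] }  — shift, reduce
  I3: { [Y → a . - Y], [Y → a . y /] }  — shift
  I4: { [Y → . a - Y], [Y → . a y /], [Y → . id Y a], [Y → . id y a], [Y → . y id], [Y → id . Y a], [Y → id . y a] }  — shift
  I5: { [Y → y . id] }  — shift
  I6: { [Y → y id .] }  — reduce
  I7: { [Y → id Y . a] }  — shift
  I8: { [Y → id y . a], [Y → y . id] }  — shift
  I9: { [Y → id y a .] }  — reduce
  I10: { [Y → id Y a .] }  — reduce
  I11: { [Y → . a - Y], [Y → . a y /], [Y → . id Y a], [Y → . id y a], [Y → . y id], [Y → a - . Y] }  — shift
  I12: { [Y → a y . /] }  — shift
  I13: { [Y → a y / .] }  — reduce
  I14: { [Y → a - Y .] }  — reduce
  I15: { [D → Y / . -] }  — shift
  I16: { [D → Y / - .] }  — reduce

Conflict in state I2:
  Shift-reduce conflict between [D → Y .] and [D → Y . / -]
So the grammar is NOT LR(0).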